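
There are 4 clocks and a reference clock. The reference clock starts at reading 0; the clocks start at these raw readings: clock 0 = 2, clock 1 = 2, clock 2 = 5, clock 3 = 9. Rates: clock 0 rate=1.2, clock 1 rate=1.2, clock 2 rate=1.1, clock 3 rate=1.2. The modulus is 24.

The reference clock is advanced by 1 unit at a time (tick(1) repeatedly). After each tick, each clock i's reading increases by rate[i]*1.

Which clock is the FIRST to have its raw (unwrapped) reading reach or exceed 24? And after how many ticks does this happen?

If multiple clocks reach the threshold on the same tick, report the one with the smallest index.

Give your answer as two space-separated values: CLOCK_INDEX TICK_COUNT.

clock 0: start=2, rate=1.2, needs 24-2 = 22; ticks = ceil(22/1.2) = ceil(18.3333) = 19; reading at tick 19 = 2 + 1.2*19 = 24.8000
clock 1: start=2, rate=1.2, needs 24-2 = 22; ticks = ceil(22/1.2) = ceil(18.3333) = 19; reading at tick 19 = 2 + 1.2*19 = 24.8000
clock 2: start=5, rate=1.1, needs 24-5 = 19; ticks = ceil(19/1.1) = ceil(17.2727) = 18; reading at tick 18 = 5 + 1.1*18 = 24.8000
clock 3: start=9, rate=1.2, needs 24-9 = 15; ticks = ceil(15/1.2) = ceil(12.5000) = 13; reading at tick 13 = 9 + 1.2*13 = 24.6000
Minimum tick count = 13; winners = [3]; smallest index = 3

Answer: 3 13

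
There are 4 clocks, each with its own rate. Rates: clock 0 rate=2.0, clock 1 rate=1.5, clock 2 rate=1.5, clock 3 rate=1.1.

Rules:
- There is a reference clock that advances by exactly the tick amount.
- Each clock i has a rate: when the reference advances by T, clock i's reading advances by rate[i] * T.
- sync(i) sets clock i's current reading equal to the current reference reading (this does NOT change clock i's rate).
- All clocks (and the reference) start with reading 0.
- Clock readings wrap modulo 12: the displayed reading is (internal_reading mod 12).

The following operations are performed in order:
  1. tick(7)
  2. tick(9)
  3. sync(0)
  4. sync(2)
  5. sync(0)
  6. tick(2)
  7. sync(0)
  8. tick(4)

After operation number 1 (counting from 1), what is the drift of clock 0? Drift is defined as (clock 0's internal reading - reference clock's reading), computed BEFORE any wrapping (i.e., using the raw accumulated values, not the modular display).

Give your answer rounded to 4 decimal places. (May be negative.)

Answer: 7.0000

Derivation:
After op 1 tick(7): ref=7.0000 raw=[14.0000 10.5000 10.5000 7.7000]
Drift of clock 0 after op 1: 14.0000 - 7.0000 = 7.0000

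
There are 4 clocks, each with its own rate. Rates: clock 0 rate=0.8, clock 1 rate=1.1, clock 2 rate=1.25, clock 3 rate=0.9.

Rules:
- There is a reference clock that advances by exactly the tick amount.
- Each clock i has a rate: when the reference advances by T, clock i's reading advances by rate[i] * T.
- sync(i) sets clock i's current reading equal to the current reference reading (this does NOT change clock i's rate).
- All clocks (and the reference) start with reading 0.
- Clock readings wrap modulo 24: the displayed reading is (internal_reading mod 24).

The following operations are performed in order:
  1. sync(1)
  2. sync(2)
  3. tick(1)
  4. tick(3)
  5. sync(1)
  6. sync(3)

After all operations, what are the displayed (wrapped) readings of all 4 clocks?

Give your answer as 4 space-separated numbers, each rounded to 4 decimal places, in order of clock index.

Answer: 3.2000 4.0000 5.0000 4.0000

Derivation:
After op 1 sync(1): ref=0.0000 raw=[0.0000 0.0000 0.0000 0.0000]
After op 2 sync(2): ref=0.0000 raw=[0.0000 0.0000 0.0000 0.0000]
After op 3 tick(1): ref=1.0000 raw=[0.8000 1.1000 1.2500 0.9000]
After op 4 tick(3): ref=4.0000 raw=[3.2000 4.4000 5.0000 3.6000]
After op 5 sync(1): ref=4.0000 raw=[3.2000 4.0000 5.0000 3.6000]
After op 6 sync(3): ref=4.0000 raw=[3.2000 4.0000 5.0000 4.0000]
Wrap final raw readings (mod 24): 3.2000 mod 24 = 3.2000; 4.0000 mod 24 = 4.0000; 5.0000 mod 24 = 5.0000; 4.0000 mod 24 = 4.0000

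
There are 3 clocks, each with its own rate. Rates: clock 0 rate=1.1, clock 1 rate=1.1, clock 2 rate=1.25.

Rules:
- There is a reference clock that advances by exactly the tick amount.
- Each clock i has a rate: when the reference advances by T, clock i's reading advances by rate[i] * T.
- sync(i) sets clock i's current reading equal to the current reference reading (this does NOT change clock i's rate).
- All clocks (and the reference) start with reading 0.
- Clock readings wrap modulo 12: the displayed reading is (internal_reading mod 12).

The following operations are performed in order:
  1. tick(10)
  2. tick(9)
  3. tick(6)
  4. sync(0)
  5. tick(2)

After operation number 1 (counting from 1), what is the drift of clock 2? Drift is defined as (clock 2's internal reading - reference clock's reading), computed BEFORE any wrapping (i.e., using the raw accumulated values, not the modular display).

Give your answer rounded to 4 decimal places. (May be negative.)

Answer: 2.5000

Derivation:
After op 1 tick(10): ref=10.0000 raw=[11.0000 11.0000 12.5000]
Drift of clock 2 after op 1: 12.5000 - 10.0000 = 2.5000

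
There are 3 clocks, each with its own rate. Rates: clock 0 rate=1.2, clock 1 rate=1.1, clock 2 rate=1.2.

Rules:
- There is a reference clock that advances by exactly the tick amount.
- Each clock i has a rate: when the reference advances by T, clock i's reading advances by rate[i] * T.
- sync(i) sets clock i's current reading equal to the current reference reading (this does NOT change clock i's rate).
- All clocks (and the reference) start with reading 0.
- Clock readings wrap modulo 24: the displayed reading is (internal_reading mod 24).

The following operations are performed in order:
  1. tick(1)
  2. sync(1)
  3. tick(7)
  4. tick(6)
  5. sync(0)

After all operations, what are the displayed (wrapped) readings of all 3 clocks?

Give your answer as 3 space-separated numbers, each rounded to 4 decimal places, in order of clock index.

Answer: 14.0000 15.3000 16.8000

Derivation:
After op 1 tick(1): ref=1.0000 raw=[1.2000 1.1000 1.2000]
After op 2 sync(1): ref=1.0000 raw=[1.2000 1.0000 1.2000]
After op 3 tick(7): ref=8.0000 raw=[9.6000 8.7000 9.6000]
After op 4 tick(6): ref=14.0000 raw=[16.8000 15.3000 16.8000]
After op 5 sync(0): ref=14.0000 raw=[14.0000 15.3000 16.8000]
Wrap final raw readings (mod 24): 14.0000 mod 24 = 14.0000; 15.3000 mod 24 = 15.3000; 16.8000 mod 24 = 16.8000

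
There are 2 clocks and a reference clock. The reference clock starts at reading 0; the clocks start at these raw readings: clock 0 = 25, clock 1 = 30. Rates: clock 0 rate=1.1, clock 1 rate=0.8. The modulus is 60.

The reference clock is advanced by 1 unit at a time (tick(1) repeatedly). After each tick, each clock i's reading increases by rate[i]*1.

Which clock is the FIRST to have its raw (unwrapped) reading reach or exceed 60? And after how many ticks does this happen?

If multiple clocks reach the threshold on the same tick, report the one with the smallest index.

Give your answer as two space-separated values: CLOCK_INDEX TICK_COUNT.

Answer: 0 32

Derivation:
clock 0: start=25, rate=1.1, needs 60-25 = 35; ticks = ceil(35/1.1) = ceil(31.8182) = 32; reading at tick 32 = 25 + 1.1*32 = 60.2000
clock 1: start=30, rate=0.8, needs 60-30 = 30; ticks = ceil(30/0.8) = ceil(37.5000) = 38; reading at tick 38 = 30 + 0.8*38 = 60.4000
Minimum tick count = 32; winners = [0]; smallest index = 0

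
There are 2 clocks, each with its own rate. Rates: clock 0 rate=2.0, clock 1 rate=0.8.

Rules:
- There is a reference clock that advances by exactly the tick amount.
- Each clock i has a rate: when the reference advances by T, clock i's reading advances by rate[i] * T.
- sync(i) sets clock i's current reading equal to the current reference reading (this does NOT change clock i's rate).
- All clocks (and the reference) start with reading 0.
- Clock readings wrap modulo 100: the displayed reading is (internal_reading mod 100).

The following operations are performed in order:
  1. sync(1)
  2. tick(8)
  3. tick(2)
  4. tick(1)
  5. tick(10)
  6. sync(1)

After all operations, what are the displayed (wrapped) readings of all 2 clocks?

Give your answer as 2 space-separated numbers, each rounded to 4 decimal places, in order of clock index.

Answer: 42.0000 21.0000

Derivation:
After op 1 sync(1): ref=0.0000 raw=[0.0000 0.0000]
After op 2 tick(8): ref=8.0000 raw=[16.0000 6.4000]
After op 3 tick(2): ref=10.0000 raw=[20.0000 8.0000]
After op 4 tick(1): ref=11.0000 raw=[22.0000 8.8000]
After op 5 tick(10): ref=21.0000 raw=[42.0000 16.8000]
After op 6 sync(1): ref=21.0000 raw=[42.0000 21.0000]
Wrap final raw readings (mod 100): 42.0000 mod 100 = 42.0000; 21.0000 mod 100 = 21.0000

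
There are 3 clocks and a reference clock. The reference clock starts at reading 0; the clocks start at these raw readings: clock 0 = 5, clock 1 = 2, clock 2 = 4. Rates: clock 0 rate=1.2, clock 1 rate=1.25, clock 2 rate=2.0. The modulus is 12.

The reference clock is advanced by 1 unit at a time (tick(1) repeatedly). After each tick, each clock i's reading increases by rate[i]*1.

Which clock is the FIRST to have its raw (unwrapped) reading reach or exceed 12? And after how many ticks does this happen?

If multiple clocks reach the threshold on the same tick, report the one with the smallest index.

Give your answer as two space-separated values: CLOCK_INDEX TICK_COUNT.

Answer: 2 4

Derivation:
clock 0: start=5, rate=1.2, needs 12-5 = 7; ticks = ceil(7/1.2) = ceil(5.8333) = 6; reading at tick 6 = 5 + 1.2*6 = 12.2000
clock 1: start=2, rate=1.25, needs 12-2 = 10; ticks = ceil(10/1.25) = ceil(8.0000) = 8; reading at tick 8 = 2 + 1.25*8 = 12.0000
clock 2: start=4, rate=2.0, needs 12-4 = 8; ticks = ceil(8/2.0) = ceil(4.0000) = 4; reading at tick 4 = 4 + 2.0*4 = 12.0000
Minimum tick count = 4; winners = [2]; smallest index = 2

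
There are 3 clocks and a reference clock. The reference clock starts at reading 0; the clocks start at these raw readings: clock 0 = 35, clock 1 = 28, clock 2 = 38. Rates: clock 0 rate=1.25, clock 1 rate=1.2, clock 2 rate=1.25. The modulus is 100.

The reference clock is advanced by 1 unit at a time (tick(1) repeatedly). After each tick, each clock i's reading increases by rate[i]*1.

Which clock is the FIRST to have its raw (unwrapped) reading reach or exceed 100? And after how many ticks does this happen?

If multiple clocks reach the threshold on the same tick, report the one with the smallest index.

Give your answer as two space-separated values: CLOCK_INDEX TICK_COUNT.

clock 0: start=35, rate=1.25, needs 100-35 = 65; ticks = ceil(65/1.25) = ceil(52.0000) = 52; reading at tick 52 = 35 + 1.25*52 = 100.0000
clock 1: start=28, rate=1.2, needs 100-28 = 72; ticks = ceil(72/1.2) = ceil(60.0000) = 60; reading at tick 60 = 28 + 1.2*60 = 100.0000
clock 2: start=38, rate=1.25, needs 100-38 = 62; ticks = ceil(62/1.25) = ceil(49.6000) = 50; reading at tick 50 = 38 + 1.25*50 = 100.5000
Minimum tick count = 50; winners = [2]; smallest index = 2

Answer: 2 50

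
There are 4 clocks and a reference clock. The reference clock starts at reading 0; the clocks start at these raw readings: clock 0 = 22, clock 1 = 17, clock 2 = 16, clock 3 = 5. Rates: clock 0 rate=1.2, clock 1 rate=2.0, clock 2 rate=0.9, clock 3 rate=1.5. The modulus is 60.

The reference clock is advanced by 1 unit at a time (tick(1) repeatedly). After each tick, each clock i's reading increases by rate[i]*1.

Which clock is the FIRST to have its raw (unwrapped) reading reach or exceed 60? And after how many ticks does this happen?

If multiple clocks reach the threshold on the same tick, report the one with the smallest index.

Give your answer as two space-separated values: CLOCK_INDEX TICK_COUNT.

clock 0: start=22, rate=1.2, needs 60-22 = 38; ticks = ceil(38/1.2) = ceil(31.6667) = 32; reading at tick 32 = 22 + 1.2*32 = 60.4000
clock 1: start=17, rate=2.0, needs 60-17 = 43; ticks = ceil(43/2.0) = ceil(21.5000) = 22; reading at tick 22 = 17 + 2.0*22 = 61.0000
clock 2: start=16, rate=0.9, needs 60-16 = 44; ticks = ceil(44/0.9) = ceil(48.8889) = 49; reading at tick 49 = 16 + 0.9*49 = 60.1000
clock 3: start=5, rate=1.5, needs 60-5 = 55; ticks = ceil(55/1.5) = ceil(36.6667) = 37; reading at tick 37 = 5 + 1.5*37 = 60.5000
Minimum tick count = 22; winners = [1]; smallest index = 1

Answer: 1 22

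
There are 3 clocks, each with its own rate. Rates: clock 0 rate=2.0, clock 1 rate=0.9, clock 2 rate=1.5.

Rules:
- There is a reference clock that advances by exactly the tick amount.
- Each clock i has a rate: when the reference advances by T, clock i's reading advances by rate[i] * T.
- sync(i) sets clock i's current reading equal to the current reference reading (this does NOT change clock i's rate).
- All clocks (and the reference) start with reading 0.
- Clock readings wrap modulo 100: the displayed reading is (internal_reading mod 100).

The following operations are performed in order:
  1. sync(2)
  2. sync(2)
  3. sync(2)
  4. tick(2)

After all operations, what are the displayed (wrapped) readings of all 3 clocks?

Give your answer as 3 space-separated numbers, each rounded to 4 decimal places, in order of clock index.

After op 1 sync(2): ref=0.0000 raw=[0.0000 0.0000 0.0000]
After op 2 sync(2): ref=0.0000 raw=[0.0000 0.0000 0.0000]
After op 3 sync(2): ref=0.0000 raw=[0.0000 0.0000 0.0000]
After op 4 tick(2): ref=2.0000 raw=[4.0000 1.8000 3.0000]
Wrap final raw readings (mod 100): 4.0000 mod 100 = 4.0000; 1.8000 mod 100 = 1.8000; 3.0000 mod 100 = 3.0000

Answer: 4.0000 1.8000 3.0000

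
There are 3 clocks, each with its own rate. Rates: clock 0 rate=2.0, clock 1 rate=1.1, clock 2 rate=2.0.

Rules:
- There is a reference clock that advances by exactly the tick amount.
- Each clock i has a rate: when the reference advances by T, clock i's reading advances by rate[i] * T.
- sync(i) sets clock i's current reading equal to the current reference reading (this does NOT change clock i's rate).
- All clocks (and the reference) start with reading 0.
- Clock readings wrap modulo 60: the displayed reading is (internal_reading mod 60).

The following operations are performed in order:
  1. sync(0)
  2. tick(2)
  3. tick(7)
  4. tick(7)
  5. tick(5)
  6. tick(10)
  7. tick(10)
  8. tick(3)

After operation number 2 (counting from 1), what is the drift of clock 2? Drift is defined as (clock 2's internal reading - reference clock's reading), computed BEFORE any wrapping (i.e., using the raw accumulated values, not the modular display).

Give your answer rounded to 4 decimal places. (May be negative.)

After op 1 sync(0): ref=0.0000 raw=[0.0000 0.0000 0.0000]
After op 2 tick(2): ref=2.0000 raw=[4.0000 2.2000 4.0000]
Drift of clock 2 after op 2: 4.0000 - 2.0000 = 2.0000

Answer: 2.0000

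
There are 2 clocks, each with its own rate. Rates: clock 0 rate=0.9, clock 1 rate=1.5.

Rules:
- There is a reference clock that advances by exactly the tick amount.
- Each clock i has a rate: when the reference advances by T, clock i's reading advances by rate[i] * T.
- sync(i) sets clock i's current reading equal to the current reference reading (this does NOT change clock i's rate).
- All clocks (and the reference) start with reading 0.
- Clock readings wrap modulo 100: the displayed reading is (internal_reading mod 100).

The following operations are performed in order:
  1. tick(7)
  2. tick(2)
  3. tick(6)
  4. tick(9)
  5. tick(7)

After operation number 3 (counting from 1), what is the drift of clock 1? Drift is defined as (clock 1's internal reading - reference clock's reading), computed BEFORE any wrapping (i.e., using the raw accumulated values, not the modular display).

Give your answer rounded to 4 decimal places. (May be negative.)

After op 1 tick(7): ref=7.0000 raw=[6.3000 10.5000]
After op 2 tick(2): ref=9.0000 raw=[8.1000 13.5000]
After op 3 tick(6): ref=15.0000 raw=[13.5000 22.5000]
Drift of clock 1 after op 3: 22.5000 - 15.0000 = 7.5000

Answer: 7.5000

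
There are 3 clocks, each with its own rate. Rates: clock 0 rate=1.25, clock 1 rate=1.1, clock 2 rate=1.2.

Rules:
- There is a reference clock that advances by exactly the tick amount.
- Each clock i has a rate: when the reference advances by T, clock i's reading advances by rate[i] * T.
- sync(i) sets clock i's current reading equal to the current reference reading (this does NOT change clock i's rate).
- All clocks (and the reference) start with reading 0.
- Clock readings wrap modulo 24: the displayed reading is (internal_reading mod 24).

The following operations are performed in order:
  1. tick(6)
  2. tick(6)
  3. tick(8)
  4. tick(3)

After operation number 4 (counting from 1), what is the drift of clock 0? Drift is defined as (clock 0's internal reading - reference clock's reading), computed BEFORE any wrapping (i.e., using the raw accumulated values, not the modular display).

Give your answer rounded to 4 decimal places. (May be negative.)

Answer: 5.7500

Derivation:
After op 1 tick(6): ref=6.0000 raw=[7.5000 6.6000 7.2000]
After op 2 tick(6): ref=12.0000 raw=[15.0000 13.2000 14.4000]
After op 3 tick(8): ref=20.0000 raw=[25.0000 22.0000 24.0000]
After op 4 tick(3): ref=23.0000 raw=[28.7500 25.3000 27.6000]
Drift of clock 0 after op 4: 28.7500 - 23.0000 = 5.7500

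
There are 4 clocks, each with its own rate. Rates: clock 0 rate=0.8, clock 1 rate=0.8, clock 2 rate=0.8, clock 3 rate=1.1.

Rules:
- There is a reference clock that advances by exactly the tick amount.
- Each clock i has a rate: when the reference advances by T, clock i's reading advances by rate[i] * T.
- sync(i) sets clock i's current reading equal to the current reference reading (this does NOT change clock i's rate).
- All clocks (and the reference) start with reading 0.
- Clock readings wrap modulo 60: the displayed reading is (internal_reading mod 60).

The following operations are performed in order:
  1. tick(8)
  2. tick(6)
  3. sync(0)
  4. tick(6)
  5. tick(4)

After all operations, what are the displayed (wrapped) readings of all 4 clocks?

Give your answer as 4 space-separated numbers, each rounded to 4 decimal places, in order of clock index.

After op 1 tick(8): ref=8.0000 raw=[6.4000 6.4000 6.4000 8.8000]
After op 2 tick(6): ref=14.0000 raw=[11.2000 11.2000 11.2000 15.4000]
After op 3 sync(0): ref=14.0000 raw=[14.0000 11.2000 11.2000 15.4000]
After op 4 tick(6): ref=20.0000 raw=[18.8000 16.0000 16.0000 22.0000]
After op 5 tick(4): ref=24.0000 raw=[22.0000 19.2000 19.2000 26.4000]
Wrap final raw readings (mod 60): 22.0000 mod 60 = 22.0000; 19.2000 mod 60 = 19.2000; 19.2000 mod 60 = 19.2000; 26.4000 mod 60 = 26.4000

Answer: 22.0000 19.2000 19.2000 26.4000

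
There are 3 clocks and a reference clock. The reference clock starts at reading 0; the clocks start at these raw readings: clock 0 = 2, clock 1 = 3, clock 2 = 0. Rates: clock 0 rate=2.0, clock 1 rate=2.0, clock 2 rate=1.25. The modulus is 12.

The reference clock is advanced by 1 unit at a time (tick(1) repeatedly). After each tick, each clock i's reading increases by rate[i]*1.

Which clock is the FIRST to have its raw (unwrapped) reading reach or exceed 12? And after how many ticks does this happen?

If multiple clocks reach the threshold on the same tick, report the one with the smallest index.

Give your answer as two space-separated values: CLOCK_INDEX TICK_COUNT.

Answer: 0 5

Derivation:
clock 0: start=2, rate=2.0, needs 12-2 = 10; ticks = ceil(10/2.0) = ceil(5.0000) = 5; reading at tick 5 = 2 + 2.0*5 = 12.0000
clock 1: start=3, rate=2.0, needs 12-3 = 9; ticks = ceil(9/2.0) = ceil(4.5000) = 5; reading at tick 5 = 3 + 2.0*5 = 13.0000
clock 2: start=0, rate=1.25, needs 12-0 = 12; ticks = ceil(12/1.25) = ceil(9.6000) = 10; reading at tick 10 = 0 + 1.25*10 = 12.5000
Minimum tick count = 5; winners = [0, 1]; smallest index = 0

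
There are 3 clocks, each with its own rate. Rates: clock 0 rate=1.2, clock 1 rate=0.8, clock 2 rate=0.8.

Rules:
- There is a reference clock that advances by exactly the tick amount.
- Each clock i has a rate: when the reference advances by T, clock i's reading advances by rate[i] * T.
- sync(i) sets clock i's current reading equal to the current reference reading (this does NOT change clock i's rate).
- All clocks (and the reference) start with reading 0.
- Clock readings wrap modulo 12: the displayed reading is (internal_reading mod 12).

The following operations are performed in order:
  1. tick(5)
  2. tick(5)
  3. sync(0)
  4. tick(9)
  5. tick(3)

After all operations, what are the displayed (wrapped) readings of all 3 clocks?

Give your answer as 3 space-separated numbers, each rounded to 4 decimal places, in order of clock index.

After op 1 tick(5): ref=5.0000 raw=[6.0000 4.0000 4.0000]
After op 2 tick(5): ref=10.0000 raw=[12.0000 8.0000 8.0000]
After op 3 sync(0): ref=10.0000 raw=[10.0000 8.0000 8.0000]
After op 4 tick(9): ref=19.0000 raw=[20.8000 15.2000 15.2000]
After op 5 tick(3): ref=22.0000 raw=[24.4000 17.6000 17.6000]
Wrap final raw readings (mod 12): 24.4000 mod 12 = 0.4000; 17.6000 mod 12 = 5.6000; 17.6000 mod 12 = 5.6000

Answer: 0.4000 5.6000 5.6000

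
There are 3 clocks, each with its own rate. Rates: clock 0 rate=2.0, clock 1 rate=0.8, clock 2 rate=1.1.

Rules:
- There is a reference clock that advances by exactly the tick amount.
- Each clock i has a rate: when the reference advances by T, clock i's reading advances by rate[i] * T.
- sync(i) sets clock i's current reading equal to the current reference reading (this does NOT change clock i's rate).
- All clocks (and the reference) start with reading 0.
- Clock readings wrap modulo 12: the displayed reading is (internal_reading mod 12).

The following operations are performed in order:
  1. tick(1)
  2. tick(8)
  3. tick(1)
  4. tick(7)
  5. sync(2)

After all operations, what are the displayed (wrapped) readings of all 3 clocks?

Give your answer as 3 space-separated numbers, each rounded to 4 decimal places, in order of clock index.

After op 1 tick(1): ref=1.0000 raw=[2.0000 0.8000 1.1000]
After op 2 tick(8): ref=9.0000 raw=[18.0000 7.2000 9.9000]
After op 3 tick(1): ref=10.0000 raw=[20.0000 8.0000 11.0000]
After op 4 tick(7): ref=17.0000 raw=[34.0000 13.6000 18.7000]
After op 5 sync(2): ref=17.0000 raw=[34.0000 13.6000 17.0000]
Wrap final raw readings (mod 12): 34.0000 mod 12 = 10.0000; 13.6000 mod 12 = 1.6000; 17.0000 mod 12 = 5.0000

Answer: 10.0000 1.6000 5.0000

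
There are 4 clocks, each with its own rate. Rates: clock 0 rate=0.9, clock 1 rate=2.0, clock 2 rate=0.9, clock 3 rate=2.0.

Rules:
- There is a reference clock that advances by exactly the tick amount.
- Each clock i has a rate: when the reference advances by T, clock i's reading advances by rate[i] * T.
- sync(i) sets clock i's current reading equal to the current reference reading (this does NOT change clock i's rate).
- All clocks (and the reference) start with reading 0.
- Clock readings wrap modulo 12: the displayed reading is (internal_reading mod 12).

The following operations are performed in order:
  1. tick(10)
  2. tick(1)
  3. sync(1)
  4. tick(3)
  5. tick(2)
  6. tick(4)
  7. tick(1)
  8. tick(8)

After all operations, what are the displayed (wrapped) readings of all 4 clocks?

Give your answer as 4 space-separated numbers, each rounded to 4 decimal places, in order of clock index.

After op 1 tick(10): ref=10.0000 raw=[9.0000 20.0000 9.0000 20.0000]
After op 2 tick(1): ref=11.0000 raw=[9.9000 22.0000 9.9000 22.0000]
After op 3 sync(1): ref=11.0000 raw=[9.9000 11.0000 9.9000 22.0000]
After op 4 tick(3): ref=14.0000 raw=[12.6000 17.0000 12.6000 28.0000]
After op 5 tick(2): ref=16.0000 raw=[14.4000 21.0000 14.4000 32.0000]
After op 6 tick(4): ref=20.0000 raw=[18.0000 29.0000 18.0000 40.0000]
After op 7 tick(1): ref=21.0000 raw=[18.9000 31.0000 18.9000 42.0000]
After op 8 tick(8): ref=29.0000 raw=[26.1000 47.0000 26.1000 58.0000]
Wrap final raw readings (mod 12): 26.1000 mod 12 = 2.1000; 47.0000 mod 12 = 11.0000; 26.1000 mod 12 = 2.1000; 58.0000 mod 12 = 10.0000

Answer: 2.1000 11.0000 2.1000 10.0000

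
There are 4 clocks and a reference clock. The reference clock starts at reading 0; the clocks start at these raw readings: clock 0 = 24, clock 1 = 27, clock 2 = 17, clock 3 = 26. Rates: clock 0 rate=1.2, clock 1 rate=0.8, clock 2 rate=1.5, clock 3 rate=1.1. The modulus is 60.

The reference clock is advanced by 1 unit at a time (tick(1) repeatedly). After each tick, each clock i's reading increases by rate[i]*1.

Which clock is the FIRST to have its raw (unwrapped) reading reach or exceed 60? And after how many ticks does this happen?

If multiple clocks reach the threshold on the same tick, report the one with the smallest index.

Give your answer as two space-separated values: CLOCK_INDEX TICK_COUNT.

clock 0: start=24, rate=1.2, needs 60-24 = 36; ticks = ceil(36/1.2) = ceil(30.0000) = 30; reading at tick 30 = 24 + 1.2*30 = 60.0000
clock 1: start=27, rate=0.8, needs 60-27 = 33; ticks = ceil(33/0.8) = ceil(41.2500) = 42; reading at tick 42 = 27 + 0.8*42 = 60.6000
clock 2: start=17, rate=1.5, needs 60-17 = 43; ticks = ceil(43/1.5) = ceil(28.6667) = 29; reading at tick 29 = 17 + 1.5*29 = 60.5000
clock 3: start=26, rate=1.1, needs 60-26 = 34; ticks = ceil(34/1.1) = ceil(30.9091) = 31; reading at tick 31 = 26 + 1.1*31 = 60.1000
Minimum tick count = 29; winners = [2]; smallest index = 2

Answer: 2 29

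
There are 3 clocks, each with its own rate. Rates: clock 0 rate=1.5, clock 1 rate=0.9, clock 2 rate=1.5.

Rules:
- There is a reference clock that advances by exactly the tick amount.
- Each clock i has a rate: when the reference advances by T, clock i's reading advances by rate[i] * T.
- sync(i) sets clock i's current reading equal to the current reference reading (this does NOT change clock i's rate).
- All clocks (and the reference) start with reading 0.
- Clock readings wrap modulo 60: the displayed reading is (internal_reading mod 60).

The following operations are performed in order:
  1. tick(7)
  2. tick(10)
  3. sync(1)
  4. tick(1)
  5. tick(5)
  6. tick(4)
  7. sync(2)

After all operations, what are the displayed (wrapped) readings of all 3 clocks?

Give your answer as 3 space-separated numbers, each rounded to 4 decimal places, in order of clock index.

After op 1 tick(7): ref=7.0000 raw=[10.5000 6.3000 10.5000]
After op 2 tick(10): ref=17.0000 raw=[25.5000 15.3000 25.5000]
After op 3 sync(1): ref=17.0000 raw=[25.5000 17.0000 25.5000]
After op 4 tick(1): ref=18.0000 raw=[27.0000 17.9000 27.0000]
After op 5 tick(5): ref=23.0000 raw=[34.5000 22.4000 34.5000]
After op 6 tick(4): ref=27.0000 raw=[40.5000 26.0000 40.5000]
After op 7 sync(2): ref=27.0000 raw=[40.5000 26.0000 27.0000]
Wrap final raw readings (mod 60): 40.5000 mod 60 = 40.5000; 26.0000 mod 60 = 26.0000; 27.0000 mod 60 = 27.0000

Answer: 40.5000 26.0000 27.0000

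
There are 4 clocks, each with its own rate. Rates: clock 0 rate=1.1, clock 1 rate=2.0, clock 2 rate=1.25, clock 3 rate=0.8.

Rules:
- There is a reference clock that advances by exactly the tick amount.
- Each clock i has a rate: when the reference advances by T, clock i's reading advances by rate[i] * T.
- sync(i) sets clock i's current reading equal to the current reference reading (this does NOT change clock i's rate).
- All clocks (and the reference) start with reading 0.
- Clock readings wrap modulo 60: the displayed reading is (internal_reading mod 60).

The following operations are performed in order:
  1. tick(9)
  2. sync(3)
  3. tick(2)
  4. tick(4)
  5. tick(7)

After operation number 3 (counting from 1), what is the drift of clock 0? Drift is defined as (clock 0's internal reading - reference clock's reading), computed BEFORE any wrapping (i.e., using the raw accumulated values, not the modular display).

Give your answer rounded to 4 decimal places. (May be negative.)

Answer: 1.1000

Derivation:
After op 1 tick(9): ref=9.0000 raw=[9.9000 18.0000 11.2500 7.2000]
After op 2 sync(3): ref=9.0000 raw=[9.9000 18.0000 11.2500 9.0000]
After op 3 tick(2): ref=11.0000 raw=[12.1000 22.0000 13.7500 10.6000]
Drift of clock 0 after op 3: 12.1000 - 11.0000 = 1.1000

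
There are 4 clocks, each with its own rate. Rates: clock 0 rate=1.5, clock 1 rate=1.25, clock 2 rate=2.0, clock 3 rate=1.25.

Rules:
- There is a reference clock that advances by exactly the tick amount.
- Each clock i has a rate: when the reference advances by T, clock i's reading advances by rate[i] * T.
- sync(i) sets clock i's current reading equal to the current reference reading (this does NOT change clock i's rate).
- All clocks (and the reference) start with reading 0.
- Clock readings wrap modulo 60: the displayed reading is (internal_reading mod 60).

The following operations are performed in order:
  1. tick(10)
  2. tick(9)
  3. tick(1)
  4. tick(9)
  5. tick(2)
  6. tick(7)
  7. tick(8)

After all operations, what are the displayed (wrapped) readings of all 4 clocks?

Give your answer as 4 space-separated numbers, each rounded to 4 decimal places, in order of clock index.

After op 1 tick(10): ref=10.0000 raw=[15.0000 12.5000 20.0000 12.5000]
After op 2 tick(9): ref=19.0000 raw=[28.5000 23.7500 38.0000 23.7500]
After op 3 tick(1): ref=20.0000 raw=[30.0000 25.0000 40.0000 25.0000]
After op 4 tick(9): ref=29.0000 raw=[43.5000 36.2500 58.0000 36.2500]
After op 5 tick(2): ref=31.0000 raw=[46.5000 38.7500 62.0000 38.7500]
After op 6 tick(7): ref=38.0000 raw=[57.0000 47.5000 76.0000 47.5000]
After op 7 tick(8): ref=46.0000 raw=[69.0000 57.5000 92.0000 57.5000]
Wrap final raw readings (mod 60): 69.0000 mod 60 = 9.0000; 57.5000 mod 60 = 57.5000; 92.0000 mod 60 = 32.0000; 57.5000 mod 60 = 57.5000

Answer: 9.0000 57.5000 32.0000 57.5000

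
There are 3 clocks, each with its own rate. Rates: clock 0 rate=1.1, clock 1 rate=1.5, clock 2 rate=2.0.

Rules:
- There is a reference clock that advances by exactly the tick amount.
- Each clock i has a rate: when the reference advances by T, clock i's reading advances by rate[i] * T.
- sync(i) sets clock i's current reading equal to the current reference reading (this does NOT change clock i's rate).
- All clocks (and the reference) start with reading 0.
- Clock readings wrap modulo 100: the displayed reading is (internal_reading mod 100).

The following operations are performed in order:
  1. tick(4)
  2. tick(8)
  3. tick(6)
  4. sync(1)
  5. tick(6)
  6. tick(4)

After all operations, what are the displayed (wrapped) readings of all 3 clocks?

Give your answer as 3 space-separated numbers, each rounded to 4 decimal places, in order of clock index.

Answer: 30.8000 33.0000 56.0000

Derivation:
After op 1 tick(4): ref=4.0000 raw=[4.4000 6.0000 8.0000]
After op 2 tick(8): ref=12.0000 raw=[13.2000 18.0000 24.0000]
After op 3 tick(6): ref=18.0000 raw=[19.8000 27.0000 36.0000]
After op 4 sync(1): ref=18.0000 raw=[19.8000 18.0000 36.0000]
After op 5 tick(6): ref=24.0000 raw=[26.4000 27.0000 48.0000]
After op 6 tick(4): ref=28.0000 raw=[30.8000 33.0000 56.0000]
Wrap final raw readings (mod 100): 30.8000 mod 100 = 30.8000; 33.0000 mod 100 = 33.0000; 56.0000 mod 100 = 56.0000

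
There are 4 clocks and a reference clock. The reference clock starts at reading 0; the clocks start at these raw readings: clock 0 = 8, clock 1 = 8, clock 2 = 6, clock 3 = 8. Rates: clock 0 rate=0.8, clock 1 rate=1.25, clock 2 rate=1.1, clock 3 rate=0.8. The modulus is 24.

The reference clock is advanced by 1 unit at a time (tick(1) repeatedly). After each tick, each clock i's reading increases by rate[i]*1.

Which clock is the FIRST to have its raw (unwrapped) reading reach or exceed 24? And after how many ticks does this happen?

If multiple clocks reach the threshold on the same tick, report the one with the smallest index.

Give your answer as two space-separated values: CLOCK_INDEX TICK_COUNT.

clock 0: start=8, rate=0.8, needs 24-8 = 16; ticks = ceil(16/0.8) = ceil(20.0000) = 20; reading at tick 20 = 8 + 0.8*20 = 24.0000
clock 1: start=8, rate=1.25, needs 24-8 = 16; ticks = ceil(16/1.25) = ceil(12.8000) = 13; reading at tick 13 = 8 + 1.25*13 = 24.2500
clock 2: start=6, rate=1.1, needs 24-6 = 18; ticks = ceil(18/1.1) = ceil(16.3636) = 17; reading at tick 17 = 6 + 1.1*17 = 24.7000
clock 3: start=8, rate=0.8, needs 24-8 = 16; ticks = ceil(16/0.8) = ceil(20.0000) = 20; reading at tick 20 = 8 + 0.8*20 = 24.0000
Minimum tick count = 13; winners = [1]; smallest index = 1

Answer: 1 13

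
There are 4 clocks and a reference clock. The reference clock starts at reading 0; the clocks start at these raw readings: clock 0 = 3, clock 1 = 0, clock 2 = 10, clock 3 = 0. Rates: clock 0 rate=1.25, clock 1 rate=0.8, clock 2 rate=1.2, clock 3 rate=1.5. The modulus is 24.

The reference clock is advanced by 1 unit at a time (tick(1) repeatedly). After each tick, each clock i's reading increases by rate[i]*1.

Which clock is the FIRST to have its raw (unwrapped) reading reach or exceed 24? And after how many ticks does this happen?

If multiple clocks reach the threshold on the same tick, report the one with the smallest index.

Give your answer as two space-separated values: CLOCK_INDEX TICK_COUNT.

Answer: 2 12

Derivation:
clock 0: start=3, rate=1.25, needs 24-3 = 21; ticks = ceil(21/1.25) = ceil(16.8000) = 17; reading at tick 17 = 3 + 1.25*17 = 24.2500
clock 1: start=0, rate=0.8, needs 24-0 = 24; ticks = ceil(24/0.8) = ceil(30.0000) = 30; reading at tick 30 = 0 + 0.8*30 = 24.0000
clock 2: start=10, rate=1.2, needs 24-10 = 14; ticks = ceil(14/1.2) = ceil(11.6667) = 12; reading at tick 12 = 10 + 1.2*12 = 24.4000
clock 3: start=0, rate=1.5, needs 24-0 = 24; ticks = ceil(24/1.5) = ceil(16.0000) = 16; reading at tick 16 = 0 + 1.5*16 = 24.0000
Minimum tick count = 12; winners = [2]; smallest index = 2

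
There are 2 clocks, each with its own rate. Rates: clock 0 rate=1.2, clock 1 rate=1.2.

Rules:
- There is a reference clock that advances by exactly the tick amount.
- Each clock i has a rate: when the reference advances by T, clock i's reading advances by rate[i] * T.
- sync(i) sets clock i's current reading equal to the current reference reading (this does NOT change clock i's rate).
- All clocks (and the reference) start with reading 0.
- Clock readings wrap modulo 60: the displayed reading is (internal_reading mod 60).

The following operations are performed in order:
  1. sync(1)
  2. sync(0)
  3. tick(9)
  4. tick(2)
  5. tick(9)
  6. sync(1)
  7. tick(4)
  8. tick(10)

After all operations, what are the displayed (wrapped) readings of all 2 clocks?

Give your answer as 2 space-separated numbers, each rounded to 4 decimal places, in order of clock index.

After op 1 sync(1): ref=0.0000 raw=[0.0000 0.0000]
After op 2 sync(0): ref=0.0000 raw=[0.0000 0.0000]
After op 3 tick(9): ref=9.0000 raw=[10.8000 10.8000]
After op 4 tick(2): ref=11.0000 raw=[13.2000 13.2000]
After op 5 tick(9): ref=20.0000 raw=[24.0000 24.0000]
After op 6 sync(1): ref=20.0000 raw=[24.0000 20.0000]
After op 7 tick(4): ref=24.0000 raw=[28.8000 24.8000]
After op 8 tick(10): ref=34.0000 raw=[40.8000 36.8000]
Wrap final raw readings (mod 60): 40.8000 mod 60 = 40.8000; 36.8000 mod 60 = 36.8000

Answer: 40.8000 36.8000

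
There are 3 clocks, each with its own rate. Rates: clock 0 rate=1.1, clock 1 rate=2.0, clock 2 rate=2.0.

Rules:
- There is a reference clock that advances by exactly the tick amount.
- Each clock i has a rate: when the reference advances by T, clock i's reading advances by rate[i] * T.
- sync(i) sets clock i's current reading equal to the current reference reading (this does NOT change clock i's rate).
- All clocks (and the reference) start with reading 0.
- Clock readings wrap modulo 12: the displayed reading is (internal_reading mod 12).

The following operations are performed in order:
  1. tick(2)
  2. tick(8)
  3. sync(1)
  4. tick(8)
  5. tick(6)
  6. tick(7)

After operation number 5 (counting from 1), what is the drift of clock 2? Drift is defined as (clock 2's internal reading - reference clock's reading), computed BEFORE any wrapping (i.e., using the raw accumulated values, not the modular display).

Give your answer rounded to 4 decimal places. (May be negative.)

After op 1 tick(2): ref=2.0000 raw=[2.2000 4.0000 4.0000]
After op 2 tick(8): ref=10.0000 raw=[11.0000 20.0000 20.0000]
After op 3 sync(1): ref=10.0000 raw=[11.0000 10.0000 20.0000]
After op 4 tick(8): ref=18.0000 raw=[19.8000 26.0000 36.0000]
After op 5 tick(6): ref=24.0000 raw=[26.4000 38.0000 48.0000]
Drift of clock 2 after op 5: 48.0000 - 24.0000 = 24.0000

Answer: 24.0000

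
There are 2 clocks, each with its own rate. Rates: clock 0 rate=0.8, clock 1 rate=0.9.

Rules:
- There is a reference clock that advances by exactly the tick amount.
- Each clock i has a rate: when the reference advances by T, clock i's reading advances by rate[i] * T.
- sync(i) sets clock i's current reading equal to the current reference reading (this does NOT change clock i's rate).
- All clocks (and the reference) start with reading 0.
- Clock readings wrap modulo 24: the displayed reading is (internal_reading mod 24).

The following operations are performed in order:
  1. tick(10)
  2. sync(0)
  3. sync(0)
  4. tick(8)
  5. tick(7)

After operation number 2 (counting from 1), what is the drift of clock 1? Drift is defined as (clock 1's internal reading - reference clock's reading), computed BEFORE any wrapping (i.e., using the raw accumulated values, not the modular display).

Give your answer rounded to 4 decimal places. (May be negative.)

After op 1 tick(10): ref=10.0000 raw=[8.0000 9.0000]
After op 2 sync(0): ref=10.0000 raw=[10.0000 9.0000]
Drift of clock 1 after op 2: 9.0000 - 10.0000 = -1.0000

Answer: -1.0000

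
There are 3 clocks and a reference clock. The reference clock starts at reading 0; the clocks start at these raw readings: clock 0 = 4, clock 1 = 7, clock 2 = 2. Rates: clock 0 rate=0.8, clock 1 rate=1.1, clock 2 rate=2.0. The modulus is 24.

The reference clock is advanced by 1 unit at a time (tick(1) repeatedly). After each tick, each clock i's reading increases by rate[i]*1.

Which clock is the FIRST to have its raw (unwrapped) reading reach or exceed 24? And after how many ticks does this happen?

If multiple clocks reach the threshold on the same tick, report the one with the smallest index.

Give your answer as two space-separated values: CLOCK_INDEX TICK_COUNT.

clock 0: start=4, rate=0.8, needs 24-4 = 20; ticks = ceil(20/0.8) = ceil(25.0000) = 25; reading at tick 25 = 4 + 0.8*25 = 24.0000
clock 1: start=7, rate=1.1, needs 24-7 = 17; ticks = ceil(17/1.1) = ceil(15.4545) = 16; reading at tick 16 = 7 + 1.1*16 = 24.6000
clock 2: start=2, rate=2.0, needs 24-2 = 22; ticks = ceil(22/2.0) = ceil(11.0000) = 11; reading at tick 11 = 2 + 2.0*11 = 24.0000
Minimum tick count = 11; winners = [2]; smallest index = 2

Answer: 2 11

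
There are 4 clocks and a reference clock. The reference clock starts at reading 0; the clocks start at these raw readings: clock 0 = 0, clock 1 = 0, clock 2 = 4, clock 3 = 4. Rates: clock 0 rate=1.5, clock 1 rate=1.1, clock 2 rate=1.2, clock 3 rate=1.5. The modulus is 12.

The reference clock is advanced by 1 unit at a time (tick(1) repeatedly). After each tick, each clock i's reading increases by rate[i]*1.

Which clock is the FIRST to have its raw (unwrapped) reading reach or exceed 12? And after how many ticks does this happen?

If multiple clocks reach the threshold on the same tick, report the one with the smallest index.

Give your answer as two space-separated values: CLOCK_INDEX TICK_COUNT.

Answer: 3 6

Derivation:
clock 0: start=0, rate=1.5, needs 12-0 = 12; ticks = ceil(12/1.5) = ceil(8.0000) = 8; reading at tick 8 = 0 + 1.5*8 = 12.0000
clock 1: start=0, rate=1.1, needs 12-0 = 12; ticks = ceil(12/1.1) = ceil(10.9091) = 11; reading at tick 11 = 0 + 1.1*11 = 12.1000
clock 2: start=4, rate=1.2, needs 12-4 = 8; ticks = ceil(8/1.2) = ceil(6.6667) = 7; reading at tick 7 = 4 + 1.2*7 = 12.4000
clock 3: start=4, rate=1.5, needs 12-4 = 8; ticks = ceil(8/1.5) = ceil(5.3333) = 6; reading at tick 6 = 4 + 1.5*6 = 13.0000
Minimum tick count = 6; winners = [3]; smallest index = 3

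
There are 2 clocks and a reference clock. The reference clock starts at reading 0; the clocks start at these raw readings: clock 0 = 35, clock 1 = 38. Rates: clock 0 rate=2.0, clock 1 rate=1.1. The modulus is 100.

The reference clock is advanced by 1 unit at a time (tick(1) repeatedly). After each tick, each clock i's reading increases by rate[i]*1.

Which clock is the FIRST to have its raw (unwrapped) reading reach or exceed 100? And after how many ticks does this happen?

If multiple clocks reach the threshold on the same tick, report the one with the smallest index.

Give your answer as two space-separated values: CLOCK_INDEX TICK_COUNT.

clock 0: start=35, rate=2.0, needs 100-35 = 65; ticks = ceil(65/2.0) = ceil(32.5000) = 33; reading at tick 33 = 35 + 2.0*33 = 101.0000
clock 1: start=38, rate=1.1, needs 100-38 = 62; ticks = ceil(62/1.1) = ceil(56.3636) = 57; reading at tick 57 = 38 + 1.1*57 = 100.7000
Minimum tick count = 33; winners = [0]; smallest index = 0

Answer: 0 33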